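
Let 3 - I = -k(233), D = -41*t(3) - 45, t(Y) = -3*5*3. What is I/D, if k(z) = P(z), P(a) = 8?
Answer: 11/1800 ≈ 0.0061111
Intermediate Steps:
t(Y) = -45 (t(Y) = -15*3 = -45)
k(z) = 8
D = 1800 (D = -41*(-45) - 45 = 1845 - 45 = 1800)
I = 11 (I = 3 - (-1)*8 = 3 - 1*(-8) = 3 + 8 = 11)
I/D = 11/1800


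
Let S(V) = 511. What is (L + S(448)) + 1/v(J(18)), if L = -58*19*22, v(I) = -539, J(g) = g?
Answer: -12792088/539 ≈ -23733.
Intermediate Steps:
L = -24244 (L = -1102*22 = -24244)
(L + S(448)) + 1/v(J(18)) = (-24244 + 511) + 1/(-539) = -23733 - 1/539 = -12792088/539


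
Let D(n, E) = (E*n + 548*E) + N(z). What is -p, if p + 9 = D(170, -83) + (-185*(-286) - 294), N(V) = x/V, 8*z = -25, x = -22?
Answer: 174499/25 ≈ 6980.0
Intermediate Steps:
z = -25/8 (z = (⅛)*(-25) = -25/8 ≈ -3.1250)
N(V) = -22/V
D(n, E) = 176/25 + 548*E + E*n (D(n, E) = (E*n + 548*E) - 22/(-25/8) = (548*E + E*n) - 22*(-8/25) = (548*E + E*n) + 176/25 = 176/25 + 548*E + E*n)
p = -174499/25 (p = -9 + ((176/25 + 548*(-83) - 83*170) + (-185*(-286) - 294)) = -9 + ((176/25 - 45484 - 14110) + (52910 - 294)) = -9 + (-1489674/25 + 52616) = -9 - 174274/25 = -174499/25 ≈ -6980.0)
-p = -1*(-174499/25) = 174499/25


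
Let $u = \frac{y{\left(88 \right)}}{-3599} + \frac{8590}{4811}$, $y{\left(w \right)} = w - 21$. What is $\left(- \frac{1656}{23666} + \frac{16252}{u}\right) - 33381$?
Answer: $- \frac{8754403179913949}{362007832809} \approx -24183.0$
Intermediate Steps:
$y{\left(w \right)} = -21 + w$ ($y{\left(w \right)} = w - 21 = -21 + w$)
$u = \frac{30593073}{17314789}$ ($u = \frac{-21 + 88}{-3599} + \frac{8590}{4811} = 67 \left(- \frac{1}{3599}\right) + 8590 \cdot \frac{1}{4811} = - \frac{67}{3599} + \frac{8590}{4811} = \frac{30593073}{17314789} \approx 1.7669$)
$\left(- \frac{1656}{23666} + \frac{16252}{u}\right) - 33381 = \left(- \frac{1656}{23666} + \frac{16252}{\frac{30593073}{17314789}}\right) - 33381 = \left(\left(-1656\right) \frac{1}{23666} + 16252 \cdot \frac{17314789}{30593073}\right) - 33381 = \left(- \frac{828}{11833} + \frac{281399950828}{30593073}\right) - 33381 = \frac{3329780287083280}{362007832809} - 33381 = - \frac{8754403179913949}{362007832809}$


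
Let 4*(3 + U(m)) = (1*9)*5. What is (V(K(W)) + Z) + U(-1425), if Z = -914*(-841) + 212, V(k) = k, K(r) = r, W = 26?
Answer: 3075681/4 ≈ 7.6892e+5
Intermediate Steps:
Z = 768886 (Z = 768674 + 212 = 768886)
U(m) = 33/4 (U(m) = -3 + ((1*9)*5)/4 = -3 + (9*5)/4 = -3 + (¼)*45 = -3 + 45/4 = 33/4)
(V(K(W)) + Z) + U(-1425) = (26 + 768886) + 33/4 = 768912 + 33/4 = 3075681/4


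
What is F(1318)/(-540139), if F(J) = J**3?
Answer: -2289529432/540139 ≈ -4238.8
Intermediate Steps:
F(1318)/(-540139) = 1318**3/(-540139) = 2289529432*(-1/540139) = -2289529432/540139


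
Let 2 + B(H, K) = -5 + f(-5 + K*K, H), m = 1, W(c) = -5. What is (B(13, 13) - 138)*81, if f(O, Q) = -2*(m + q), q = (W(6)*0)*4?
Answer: -11907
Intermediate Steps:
q = 0 (q = -5*0*4 = 0*4 = 0)
f(O, Q) = -2 (f(O, Q) = -2*(1 + 0) = -2*1 = -2)
B(H, K) = -9 (B(H, K) = -2 + (-5 - 2) = -2 - 7 = -9)
(B(13, 13) - 138)*81 = (-9 - 138)*81 = -147*81 = -11907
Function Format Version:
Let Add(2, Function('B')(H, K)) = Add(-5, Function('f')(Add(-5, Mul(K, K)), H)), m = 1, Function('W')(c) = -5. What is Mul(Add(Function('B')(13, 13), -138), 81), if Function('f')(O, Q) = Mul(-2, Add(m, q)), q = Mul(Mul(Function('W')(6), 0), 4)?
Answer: -11907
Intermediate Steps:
q = 0 (q = Mul(Mul(-5, 0), 4) = Mul(0, 4) = 0)
Function('f')(O, Q) = -2 (Function('f')(O, Q) = Mul(-2, Add(1, 0)) = Mul(-2, 1) = -2)
Function('B')(H, K) = -9 (Function('B')(H, K) = Add(-2, Add(-5, -2)) = Add(-2, -7) = -9)
Mul(Add(Function('B')(13, 13), -138), 81) = Mul(Add(-9, -138), 81) = Mul(-147, 81) = -11907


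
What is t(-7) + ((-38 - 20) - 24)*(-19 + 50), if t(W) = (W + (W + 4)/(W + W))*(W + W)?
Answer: -2447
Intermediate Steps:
t(W) = 2*W*(W + (4 + W)/(2*W)) (t(W) = (W + (4 + W)/((2*W)))*(2*W) = (W + (4 + W)*(1/(2*W)))*(2*W) = (W + (4 + W)/(2*W))*(2*W) = 2*W*(W + (4 + W)/(2*W)))
t(-7) + ((-38 - 20) - 24)*(-19 + 50) = (4 - 7 + 2*(-7)**2) + ((-38 - 20) - 24)*(-19 + 50) = (4 - 7 + 2*49) + (-58 - 24)*31 = (4 - 7 + 98) - 82*31 = 95 - 2542 = -2447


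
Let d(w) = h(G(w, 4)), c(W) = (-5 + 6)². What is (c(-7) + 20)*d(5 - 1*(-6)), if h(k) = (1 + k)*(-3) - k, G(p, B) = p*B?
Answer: -3759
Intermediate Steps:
G(p, B) = B*p
c(W) = 1 (c(W) = 1² = 1)
h(k) = -3 - 4*k (h(k) = (-3 - 3*k) - k = -3 - 4*k)
d(w) = -3 - 16*w
(c(-7) + 20)*d(5 - 1*(-6)) = (1 + 20)*(-3 - 16*(5 - 1*(-6))) = 21*(-3 - 16*(5 + 6)) = 21*(-3 - 16*11) = 21*(-3 - 176) = 21*(-179) = -3759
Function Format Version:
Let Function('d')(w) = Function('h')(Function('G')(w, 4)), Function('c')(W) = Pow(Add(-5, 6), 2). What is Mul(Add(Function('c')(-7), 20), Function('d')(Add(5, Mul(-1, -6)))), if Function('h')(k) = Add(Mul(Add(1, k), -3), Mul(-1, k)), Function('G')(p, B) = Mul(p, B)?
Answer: -3759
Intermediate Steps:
Function('G')(p, B) = Mul(B, p)
Function('c')(W) = 1 (Function('c')(W) = Pow(1, 2) = 1)
Function('h')(k) = Add(-3, Mul(-4, k)) (Function('h')(k) = Add(Add(-3, Mul(-3, k)), Mul(-1, k)) = Add(-3, Mul(-4, k)))
Function('d')(w) = Add(-3, Mul(-16, w)) (Function('d')(w) = Add(-3, Mul(-4, Mul(4, w))) = Add(-3, Mul(-16, w)))
Mul(Add(Function('c')(-7), 20), Function('d')(Add(5, Mul(-1, -6)))) = Mul(Add(1, 20), Add(-3, Mul(-16, Add(5, Mul(-1, -6))))) = Mul(21, Add(-3, Mul(-16, Add(5, 6)))) = Mul(21, Add(-3, Mul(-16, 11))) = Mul(21, Add(-3, -176)) = Mul(21, -179) = -3759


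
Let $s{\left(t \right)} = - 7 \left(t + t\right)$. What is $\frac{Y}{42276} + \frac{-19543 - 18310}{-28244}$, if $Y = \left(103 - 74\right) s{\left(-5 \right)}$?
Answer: $\frac{414402187}{298510836} \approx 1.3882$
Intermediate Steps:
$s{\left(t \right)} = - 14 t$ ($s{\left(t \right)} = - 7 \cdot 2 t = - 14 t$)
$Y = 2030$ ($Y = \left(103 - 74\right) \left(\left(-14\right) \left(-5\right)\right) = 29 \cdot 70 = 2030$)
$\frac{Y}{42276} + \frac{-19543 - 18310}{-28244} = \frac{2030}{42276} + \frac{-19543 - 18310}{-28244} = 2030 \cdot \frac{1}{42276} - - \frac{37853}{28244} = \frac{1015}{21138} + \frac{37853}{28244} = \frac{414402187}{298510836}$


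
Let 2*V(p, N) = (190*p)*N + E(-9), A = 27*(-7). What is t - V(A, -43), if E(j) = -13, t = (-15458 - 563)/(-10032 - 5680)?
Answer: -12130567131/15712 ≈ -7.7206e+5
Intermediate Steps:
A = -189
t = 16021/15712 (t = -16021/(-15712) = -16021*(-1/15712) = 16021/15712 ≈ 1.0197)
V(p, N) = -13/2 + 95*N*p (V(p, N) = ((190*p)*N - 13)/2 = (190*N*p - 13)/2 = (-13 + 190*N*p)/2 = -13/2 + 95*N*p)
t - V(A, -43) = 16021/15712 - (-13/2 + 95*(-43)*(-189)) = 16021/15712 - (-13/2 + 772065) = 16021/15712 - 1*1544117/2 = 16021/15712 - 1544117/2 = -12130567131/15712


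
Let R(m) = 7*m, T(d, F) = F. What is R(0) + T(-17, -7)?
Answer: -7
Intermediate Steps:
R(0) + T(-17, -7) = 7*0 - 7 = 0 - 7 = -7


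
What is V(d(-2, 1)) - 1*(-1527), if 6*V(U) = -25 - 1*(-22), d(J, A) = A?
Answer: 3053/2 ≈ 1526.5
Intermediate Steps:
V(U) = -½ (V(U) = (-25 - 1*(-22))/6 = (-25 + 22)/6 = (⅙)*(-3) = -½)
V(d(-2, 1)) - 1*(-1527) = -½ - 1*(-1527) = -½ + 1527 = 3053/2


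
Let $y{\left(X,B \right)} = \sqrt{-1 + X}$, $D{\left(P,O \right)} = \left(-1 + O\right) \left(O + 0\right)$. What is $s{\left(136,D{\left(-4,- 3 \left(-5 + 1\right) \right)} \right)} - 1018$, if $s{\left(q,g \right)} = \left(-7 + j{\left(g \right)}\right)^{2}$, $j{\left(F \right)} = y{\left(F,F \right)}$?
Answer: $-1018 + \left(7 - \sqrt{131}\right)^{2} \approx -998.24$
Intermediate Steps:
$D{\left(P,O \right)} = O \left(-1 + O\right)$ ($D{\left(P,O \right)} = \left(-1 + O\right) O = O \left(-1 + O\right)$)
$j{\left(F \right)} = \sqrt{-1 + F}$
$s{\left(q,g \right)} = \left(-7 + \sqrt{-1 + g}\right)^{2}$
$s{\left(136,D{\left(-4,- 3 \left(-5 + 1\right) \right)} \right)} - 1018 = \left(-7 + \sqrt{-1 + - 3 \left(-5 + 1\right) \left(-1 - 3 \left(-5 + 1\right)\right)}\right)^{2} - 1018 = \left(-7 + \sqrt{-1 + \left(-3\right) \left(-4\right) \left(-1 - -12\right)}\right)^{2} - 1018 = \left(-7 + \sqrt{-1 + 12 \left(-1 + 12\right)}\right)^{2} - 1018 = \left(-7 + \sqrt{-1 + 12 \cdot 11}\right)^{2} - 1018 = \left(-7 + \sqrt{-1 + 132}\right)^{2} - 1018 = \left(-7 + \sqrt{131}\right)^{2} - 1018 = -1018 + \left(-7 + \sqrt{131}\right)^{2}$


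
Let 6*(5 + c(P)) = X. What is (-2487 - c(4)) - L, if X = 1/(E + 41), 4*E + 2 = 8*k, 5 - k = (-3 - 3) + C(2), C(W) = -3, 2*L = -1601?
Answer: -1382195/822 ≈ -1681.5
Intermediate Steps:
L = -1601/2 (L = (½)*(-1601) = -1601/2 ≈ -800.50)
k = 14 (k = 5 - ((-3 - 3) - 3) = 5 - (-6 - 3) = 5 - 1*(-9) = 5 + 9 = 14)
E = 55/2 (E = -½ + (8*14)/4 = -½ + (¼)*112 = -½ + 28 = 55/2 ≈ 27.500)
X = 2/137 (X = 1/(55/2 + 41) = 1/(137/2) = 2/137 ≈ 0.014599)
c(P) = -2054/411 (c(P) = -5 + (⅙)*(2/137) = -5 + 1/411 = -2054/411)
(-2487 - c(4)) - L = (-2487 - 1*(-2054/411)) - 1*(-1601/2) = (-2487 + 2054/411) + 1601/2 = -1020103/411 + 1601/2 = -1382195/822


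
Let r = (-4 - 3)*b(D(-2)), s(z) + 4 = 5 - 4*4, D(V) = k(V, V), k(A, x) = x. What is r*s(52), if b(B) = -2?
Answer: -210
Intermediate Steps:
D(V) = V
s(z) = -15 (s(z) = -4 + (5 - 4*4) = -4 + (5 - 16) = -4 - 11 = -15)
r = 14 (r = (-4 - 3)*(-2) = -7*(-2) = 14)
r*s(52) = 14*(-15) = -210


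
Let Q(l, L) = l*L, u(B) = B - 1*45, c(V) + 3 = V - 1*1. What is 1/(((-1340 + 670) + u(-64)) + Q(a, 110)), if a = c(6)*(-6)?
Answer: -1/2099 ≈ -0.00047642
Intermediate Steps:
c(V) = -4 + V (c(V) = -3 + (V - 1*1) = -3 + (V - 1) = -3 + (-1 + V) = -4 + V)
u(B) = -45 + B (u(B) = B - 45 = -45 + B)
a = -12 (a = (-4 + 6)*(-6) = 2*(-6) = -12)
Q(l, L) = L*l
1/(((-1340 + 670) + u(-64)) + Q(a, 110)) = 1/(((-1340 + 670) + (-45 - 64)) + 110*(-12)) = 1/((-670 - 109) - 1320) = 1/(-779 - 1320) = 1/(-2099) = -1/2099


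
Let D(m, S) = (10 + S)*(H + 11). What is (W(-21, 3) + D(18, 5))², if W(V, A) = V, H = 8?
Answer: 69696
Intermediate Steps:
D(m, S) = 190 + 19*S (D(m, S) = (10 + S)*(8 + 11) = (10 + S)*19 = 190 + 19*S)
(W(-21, 3) + D(18, 5))² = (-21 + (190 + 19*5))² = (-21 + (190 + 95))² = (-21 + 285)² = 264² = 69696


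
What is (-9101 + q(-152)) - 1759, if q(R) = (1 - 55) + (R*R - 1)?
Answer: 12189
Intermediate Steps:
q(R) = -55 + R**2 (q(R) = -54 + (R**2 - 1) = -54 + (-1 + R**2) = -55 + R**2)
(-9101 + q(-152)) - 1759 = (-9101 + (-55 + (-152)**2)) - 1759 = (-9101 + (-55 + 23104)) - 1759 = (-9101 + 23049) - 1759 = 13948 - 1759 = 12189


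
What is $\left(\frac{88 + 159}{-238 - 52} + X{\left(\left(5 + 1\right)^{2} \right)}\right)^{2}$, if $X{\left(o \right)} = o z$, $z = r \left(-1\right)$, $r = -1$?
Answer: $\frac{103897249}{84100} \approx 1235.4$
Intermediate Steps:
$z = 1$ ($z = \left(-1\right) \left(-1\right) = 1$)
$X{\left(o \right)} = o$ ($X{\left(o \right)} = o 1 = o$)
$\left(\frac{88 + 159}{-238 - 52} + X{\left(\left(5 + 1\right)^{2} \right)}\right)^{2} = \left(\frac{88 + 159}{-238 - 52} + \left(5 + 1\right)^{2}\right)^{2} = \left(\frac{247}{-290} + 6^{2}\right)^{2} = \left(247 \left(- \frac{1}{290}\right) + 36\right)^{2} = \left(- \frac{247}{290} + 36\right)^{2} = \left(\frac{10193}{290}\right)^{2} = \frac{103897249}{84100}$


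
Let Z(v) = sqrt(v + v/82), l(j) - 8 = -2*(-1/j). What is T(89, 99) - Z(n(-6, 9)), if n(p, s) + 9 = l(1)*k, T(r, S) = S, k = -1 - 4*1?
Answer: 99 - I*sqrt(401554)/82 ≈ 99.0 - 7.7278*I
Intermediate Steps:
k = -5 (k = -1 - 4 = -5)
l(j) = 8 + 2/j (l(j) = 8 - 2*(-1/j) = 8 - (-2)/j = 8 + 2/j)
n(p, s) = -59 (n(p, s) = -9 + (8 + 2/1)*(-5) = -9 + (8 + 2*1)*(-5) = -9 + (8 + 2)*(-5) = -9 + 10*(-5) = -9 - 50 = -59)
Z(v) = sqrt(6806)*sqrt(v)/82 (Z(v) = sqrt(v + v*(1/82)) = sqrt(v + v/82) = sqrt(83*v/82) = sqrt(6806)*sqrt(v)/82)
T(89, 99) - Z(n(-6, 9)) = 99 - sqrt(6806)*sqrt(-59)/82 = 99 - sqrt(6806)*I*sqrt(59)/82 = 99 - I*sqrt(401554)/82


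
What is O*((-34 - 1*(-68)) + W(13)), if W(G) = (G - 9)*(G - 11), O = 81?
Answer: 3402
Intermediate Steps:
W(G) = (-11 + G)*(-9 + G) (W(G) = (-9 + G)*(-11 + G) = (-11 + G)*(-9 + G))
O*((-34 - 1*(-68)) + W(13)) = 81*((-34 - 1*(-68)) + (99 + 13² - 20*13)) = 81*((-34 + 68) + (99 + 169 - 260)) = 81*(34 + 8) = 81*42 = 3402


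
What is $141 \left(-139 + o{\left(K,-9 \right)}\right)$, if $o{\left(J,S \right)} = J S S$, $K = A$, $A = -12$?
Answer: $-156651$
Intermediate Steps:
$K = -12$
$o{\left(J,S \right)} = J S^{2}$
$141 \left(-139 + o{\left(K,-9 \right)}\right) = 141 \left(-139 - 12 \left(-9\right)^{2}\right) = 141 \left(-139 - 972\right) = 141 \left(-1111\right) = -156651$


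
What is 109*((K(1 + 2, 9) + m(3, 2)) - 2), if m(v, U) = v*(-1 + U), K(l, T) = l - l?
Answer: 109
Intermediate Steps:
K(l, T) = 0
109*((K(1 + 2, 9) + m(3, 2)) - 2) = 109*((0 + 3*(-1 + 2)) - 2) = 109*((0 + 3*1) - 2) = 109*((0 + 3) - 2) = 109*(3 - 2) = 109*1 = 109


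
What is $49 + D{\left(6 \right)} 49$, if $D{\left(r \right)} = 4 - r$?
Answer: $-49$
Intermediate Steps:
$49 + D{\left(6 \right)} 49 = 49 + \left(4 - 6\right) 49 = 49 - 98 = -49$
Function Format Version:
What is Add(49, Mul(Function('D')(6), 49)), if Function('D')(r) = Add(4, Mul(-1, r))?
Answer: -49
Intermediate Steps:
Add(49, Mul(Function('D')(6), 49)) = Add(49, Mul(Add(4, Mul(-1, 6)), 49)) = Add(49, Mul(Add(4, -6), 49)) = Add(49, Mul(-2, 49)) = Add(49, -98) = -49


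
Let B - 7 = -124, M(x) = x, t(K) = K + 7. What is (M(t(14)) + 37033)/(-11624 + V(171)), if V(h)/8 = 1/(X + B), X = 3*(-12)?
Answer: -2834631/889240 ≈ -3.1877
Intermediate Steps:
t(K) = 7 + K
B = -117 (B = 7 - 124 = -117)
X = -36
V(h) = -8/153 (V(h) = 8/(-36 - 117) = 8/(-153) = 8*(-1/153) = -8/153)
(M(t(14)) + 37033)/(-11624 + V(171)) = ((7 + 14) + 37033)/(-11624 - 8/153) = (21 + 37033)/(-1778480/153) = 37054*(-153/1778480) = -2834631/889240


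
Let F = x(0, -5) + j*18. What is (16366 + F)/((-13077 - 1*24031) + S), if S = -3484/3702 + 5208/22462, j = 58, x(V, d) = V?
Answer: -180964597605/385718704073 ≈ -0.46916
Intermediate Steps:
F = 1044 (F = 0 + 58*18 = 0 + 1044 = 1044)
S = -14744398/20788581 (S = -3484*1/3702 + 5208*(1/22462) = -1742/1851 + 2604/11231 = -14744398/20788581 ≈ -0.70925)
(16366 + F)/((-13077 - 1*24031) + S) = (16366 + 1044)/((-13077 - 1*24031) - 14744398/20788581) = 17410/((-13077 - 24031) - 14744398/20788581) = 17410/(-37108 - 14744398/20788581) = 17410/(-771437408146/20788581) = 17410*(-20788581/771437408146) = -180964597605/385718704073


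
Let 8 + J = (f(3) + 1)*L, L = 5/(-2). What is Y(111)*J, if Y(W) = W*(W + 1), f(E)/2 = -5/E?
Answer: -26936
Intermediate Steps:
f(E) = -10/E (f(E) = 2*(-5/E) = -10/E)
Y(W) = W*(1 + W)
L = -5/2 (L = 5*(-1/2) = -5/2 ≈ -2.5000)
J = -13/6 (J = -8 + (-10/3 + 1)*(-5/2) = -8 - 7/3*(-5/2) = -8 + 35/6 = -13/6 ≈ -2.1667)
Y(111)*J = (111*(1 + 111))*(-13/6) = (111*112)*(-13/6) = 12432*(-13/6) = -26936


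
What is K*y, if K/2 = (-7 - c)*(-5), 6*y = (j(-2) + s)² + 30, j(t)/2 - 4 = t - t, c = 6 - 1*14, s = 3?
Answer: -755/3 ≈ -251.67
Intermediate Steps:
c = -8 (c = 6 - 14 = -8)
j(t) = 8 (j(t) = 8 + 2*(t - t) = 8 + 2*0 = 8 + 0 = 8)
y = 151/6 (y = ((8 + 3)² + 30)/6 = (11² + 30)/6 = (121 + 30)/6 = (⅙)*151 = 151/6 ≈ 25.167)
K = -10 (K = 2*((-7 - 1*(-8))*(-5)) = 2*((-7 + 8)*(-5)) = 2*(1*(-5)) = 2*(-5) = -10)
K*y = -10*151/6 = -755/3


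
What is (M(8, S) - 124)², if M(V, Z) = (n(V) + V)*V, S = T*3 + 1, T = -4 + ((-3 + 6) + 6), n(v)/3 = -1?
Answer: 7056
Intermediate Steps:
n(v) = -3 (n(v) = 3*(-1) = -3)
T = 5 (T = -4 + (3 + 6) = -4 + 9 = 5)
S = 16 (S = 5*3 + 1 = 15 + 1 = 16)
M(V, Z) = V*(-3 + V) (M(V, Z) = (-3 + V)*V = V*(-3 + V))
(M(8, S) - 124)² = (8*(-3 + 8) - 124)² = (8*5 - 124)² = (40 - 124)² = (-84)² = 7056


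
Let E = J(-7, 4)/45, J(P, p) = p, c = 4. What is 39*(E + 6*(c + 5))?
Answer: 31642/15 ≈ 2109.5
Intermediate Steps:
E = 4/45 ≈ 0.088889
39*(E + 6*(c + 5)) = 39*(4/45 + 6*(4 + 5)) = 39*(4/45 + 6*9) = 39*(4/45 + 54) = 39*(2434/45) = 31642/15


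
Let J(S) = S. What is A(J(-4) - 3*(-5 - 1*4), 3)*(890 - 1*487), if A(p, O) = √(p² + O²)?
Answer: 403*√538 ≈ 9347.5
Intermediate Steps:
A(p, O) = √(O² + p²)
A(J(-4) - 3*(-5 - 1*4), 3)*(890 - 1*487) = √(3² + (-4 - 3*(-5 - 1*4))²)*(890 - 1*487) = √(9 + (-4 - 3*(-5 - 4))²)*(890 - 487) = √(9 + (-4 - 3*(-9))²)*403 = √(9 + (-4 + 27)²)*403 = √(9 + 23²)*403 = √(9 + 529)*403 = √538*403 = 403*√538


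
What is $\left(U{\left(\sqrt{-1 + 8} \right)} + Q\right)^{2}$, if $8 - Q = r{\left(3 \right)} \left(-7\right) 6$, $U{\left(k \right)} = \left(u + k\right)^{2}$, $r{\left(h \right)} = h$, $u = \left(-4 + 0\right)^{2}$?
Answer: $164777 + 25408 \sqrt{7} \approx 2.32 \cdot 10^{5}$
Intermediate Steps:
$u = 16$ ($u = \left(-4\right)^{2} = 16$)
$U{\left(k \right)} = \left(16 + k\right)^{2}$
$Q = 134$ ($Q = 8 - 3 \left(-7\right) 6 = 8 - \left(-21\right) 6 = 8 - -126 = 8 + 126 = 134$)
$\left(U{\left(\sqrt{-1 + 8} \right)} + Q\right)^{2} = \left(\left(16 + \sqrt{-1 + 8}\right)^{2} + 134\right)^{2} = \left(\left(16 + \sqrt{7}\right)^{2} + 134\right)^{2} = \left(134 + \left(16 + \sqrt{7}\right)^{2}\right)^{2}$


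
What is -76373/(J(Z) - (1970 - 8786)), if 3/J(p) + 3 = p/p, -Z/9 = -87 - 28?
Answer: -13886/1239 ≈ -11.207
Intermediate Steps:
Z = 1035 (Z = -9*(-87 - 28) = -9*(-115) = 1035)
J(p) = -3/2 (J(p) = 3/(-3 + p/p) = 3/(-3 + 1) = 3/(-2) = 3*(-½) = -3/2)
-76373/(J(Z) - (1970 - 8786)) = -76373/(-3/2 - (1970 - 8786)) = -76373/(-3/2 - 1*(-6816)) = -76373/(-3/2 + 6816) = -76373/13629/2 = -76373*2/13629 = -13886/1239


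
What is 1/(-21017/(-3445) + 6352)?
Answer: 3445/21903657 ≈ 0.00015728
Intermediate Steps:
1/(-21017/(-3445) + 6352) = 1/(-21017*(-1/3445) + 6352) = 1/(21017/3445 + 6352) = 1/(21903657/3445) = 3445/21903657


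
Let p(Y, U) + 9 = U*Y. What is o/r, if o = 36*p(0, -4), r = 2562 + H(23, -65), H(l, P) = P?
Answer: -324/2497 ≈ -0.12976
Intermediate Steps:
p(Y, U) = -9 + U*Y
r = 2497 (r = 2562 - 65 = 2497)
o = -324 (o = 36*(-9 - 4*0) = 36*(-9 + 0) = 36*(-9) = -324)
o/r = -324/2497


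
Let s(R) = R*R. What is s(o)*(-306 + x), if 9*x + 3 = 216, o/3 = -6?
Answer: -91476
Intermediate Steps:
o = -18 (o = 3*(-6) = -18)
x = 71/3 (x = -⅓ + (⅑)*216 = -⅓ + 24 = 71/3 ≈ 23.667)
s(R) = R²
s(o)*(-306 + x) = (-18)²*(-306 + 71/3) = 324*(-847/3) = -91476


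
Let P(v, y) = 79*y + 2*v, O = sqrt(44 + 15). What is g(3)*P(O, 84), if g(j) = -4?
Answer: -26544 - 8*sqrt(59) ≈ -26605.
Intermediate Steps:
O = sqrt(59) ≈ 7.6811
P(v, y) = 2*v + 79*y
g(3)*P(O, 84) = -4*(2*sqrt(59) + 79*84) = -4*(2*sqrt(59) + 6636) = -4*(6636 + 2*sqrt(59)) = -26544 - 8*sqrt(59)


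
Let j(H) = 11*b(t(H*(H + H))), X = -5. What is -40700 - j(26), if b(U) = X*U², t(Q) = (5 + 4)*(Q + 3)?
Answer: 8179450675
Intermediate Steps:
t(Q) = 27 + 9*Q (t(Q) = 9*(3 + Q) = 27 + 9*Q)
b(U) = -5*U²
j(H) = -55*(27 + 18*H²)² (j(H) = 11*(-5*(27 + 9*(H*(H + H)))²) = 11*(-5*(27 + 9*(H*(2*H)))²) = 11*(-5*(27 + 9*(2*H²))²) = 11*(-5*(27 + 18*H²)²) = -55*(27 + 18*H²)²)
-40700 - j(26) = -40700 - (-4455)*(3 + 2*26²)² = -40700 - (-4455)*(3 + 2*676)² = -40700 - (-4455)*(3 + 1352)² = -40700 - (-4455)*1355² = -40700 - (-4455)*1836025 = -40700 - 1*(-8179491375) = -40700 + 8179491375 = 8179450675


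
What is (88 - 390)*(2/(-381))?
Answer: 604/381 ≈ 1.5853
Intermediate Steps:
(88 - 390)*(2/(-381)) = -604*(-1)/381 = -302*(-2/381) = 604/381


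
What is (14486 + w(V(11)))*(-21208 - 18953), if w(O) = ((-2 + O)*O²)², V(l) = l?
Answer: -48209545527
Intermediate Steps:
w(O) = O⁴*(-2 + O)² (w(O) = (O²*(-2 + O))² = O⁴*(-2 + O)²)
(14486 + w(V(11)))*(-21208 - 18953) = (14486 + 11⁴*(-2 + 11)²)*(-21208 - 18953) = (14486 + 14641*9²)*(-40161) = (14486 + 14641*81)*(-40161) = (14486 + 1185921)*(-40161) = 1200407*(-40161) = -48209545527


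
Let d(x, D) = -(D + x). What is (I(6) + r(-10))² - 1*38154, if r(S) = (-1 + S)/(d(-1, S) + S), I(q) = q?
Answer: -38129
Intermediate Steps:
d(x, D) = -D - x
r(S) = -1 + S (r(S) = (-1 + S)/((-S - 1*(-1)) + S) = (-1 + S)/((-S + 1) + S) = (-1 + S)/((1 - S) + S) = (-1 + S)/1 = (-1 + S)*1 = -1 + S)
(I(6) + r(-10))² - 1*38154 = (6 + (-1 - 10))² - 1*38154 = (6 - 11)² - 38154 = (-5)² - 38154 = 25 - 38154 = -38129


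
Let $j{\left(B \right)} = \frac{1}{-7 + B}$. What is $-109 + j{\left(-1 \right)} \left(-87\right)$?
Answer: $- \frac{785}{8} \approx -98.125$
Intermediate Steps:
$-109 + j{\left(-1 \right)} \left(-87\right) = -109 + \frac{1}{-7 - 1} \left(-87\right) = -109 + \frac{1}{-8} \left(-87\right) = -109 - - \frac{87}{8} = -109 + \frac{87}{8} = - \frac{785}{8}$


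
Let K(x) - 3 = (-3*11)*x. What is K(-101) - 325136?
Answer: -321800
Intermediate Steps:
K(x) = 3 - 33*x (K(x) = 3 + (-3*11)*x = 3 - 33*x)
K(-101) - 325136 = (3 - 33*(-101)) - 325136 = (3 + 3333) - 325136 = 3336 - 325136 = -321800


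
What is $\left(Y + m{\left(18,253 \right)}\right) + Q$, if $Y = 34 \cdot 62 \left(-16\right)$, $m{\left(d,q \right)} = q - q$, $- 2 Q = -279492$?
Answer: $106018$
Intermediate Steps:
$Q = 139746$ ($Q = \left(- \frac{1}{2}\right) \left(-279492\right) = 139746$)
$m{\left(d,q \right)} = 0$
$Y = -33728$ ($Y = 2108 \left(-16\right) = -33728$)
$\left(Y + m{\left(18,253 \right)}\right) + Q = \left(-33728 + 0\right) + 139746 = -33728 + 139746 = 106018$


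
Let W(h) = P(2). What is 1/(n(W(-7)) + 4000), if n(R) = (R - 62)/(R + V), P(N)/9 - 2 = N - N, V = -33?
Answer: 15/60044 ≈ 0.00024982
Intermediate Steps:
P(N) = 18 (P(N) = 18 + 9*(N - N) = 18 + 9*0 = 18 + 0 = 18)
W(h) = 18
n(R) = (-62 + R)/(-33 + R) (n(R) = (R - 62)/(R - 33) = (-62 + R)/(-33 + R))
1/(n(W(-7)) + 4000) = 1/((-62 + 18)/(-33 + 18) + 4000) = 1/(-44/(-15) + 4000) = 1/(-1/15*(-44) + 4000) = 1/(44/15 + 4000) = 1/(60044/15) = 15/60044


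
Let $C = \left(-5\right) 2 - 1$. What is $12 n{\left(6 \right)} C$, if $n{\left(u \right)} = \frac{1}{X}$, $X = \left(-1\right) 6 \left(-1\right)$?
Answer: $-22$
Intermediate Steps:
$X = 6$ ($X = \left(-6\right) \left(-1\right) = 6$)
$n{\left(u \right)} = \frac{1}{6}$
$C = -11$ ($C = -10 - 1 = -11$)
$12 n{\left(6 \right)} C = 12 \cdot \frac{1}{6} \left(-11\right) = 2 \left(-11\right) = -22$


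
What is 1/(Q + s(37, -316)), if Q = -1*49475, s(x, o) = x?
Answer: -1/49438 ≈ -2.0227e-5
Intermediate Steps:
Q = -49475
1/(Q + s(37, -316)) = 1/(-49475 + 37) = 1/(-49438) = -1/49438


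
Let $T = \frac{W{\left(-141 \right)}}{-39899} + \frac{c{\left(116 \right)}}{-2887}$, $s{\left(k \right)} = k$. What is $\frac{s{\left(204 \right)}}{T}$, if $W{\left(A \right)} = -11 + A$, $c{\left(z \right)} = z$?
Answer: $- \frac{5874609063}{1047365} \approx -5608.9$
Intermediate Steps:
$T = - \frac{4189460}{115188413}$ ($T = \frac{-11 - 141}{-39899} + \frac{116}{-2887} = \left(-152\right) \left(- \frac{1}{39899}\right) + 116 \left(- \frac{1}{2887}\right) = \frac{152}{39899} - \frac{116}{2887} = - \frac{4189460}{115188413} \approx -0.036371$)
$\frac{s{\left(204 \right)}}{T} = \frac{204}{- \frac{4189460}{115188413}} = 204 \left(- \frac{115188413}{4189460}\right) = - \frac{5874609063}{1047365}$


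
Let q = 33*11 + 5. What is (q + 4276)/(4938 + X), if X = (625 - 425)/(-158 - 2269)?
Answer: 5635494/5992163 ≈ 0.94048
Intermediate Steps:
X = -200/2427 (X = 200/(-2427) = 200*(-1/2427) = -200/2427 ≈ -0.082406)
q = 368 (q = 363 + 5 = 368)
(q + 4276)/(4938 + X) = (368 + 4276)/(4938 - 200/2427) = 4644/(11984326/2427) = 4644*(2427/11984326) = 5635494/5992163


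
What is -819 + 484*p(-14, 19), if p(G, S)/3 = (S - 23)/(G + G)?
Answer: -4281/7 ≈ -611.57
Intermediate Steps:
p(G, S) = 3*(-23 + S)/(2*G) (p(G, S) = 3*((S - 23)/(G + G)) = 3*((-23 + S)/((2*G))) = 3*((-23 + S)*(1/(2*G))) = 3*((-23 + S)/(2*G)) = 3*(-23 + S)/(2*G))
-819 + 484*p(-14, 19) = -819 + 484*((3/2)*(-23 + 19)/(-14)) = -819 + 484*((3/2)*(-1/14)*(-4)) = -819 + 484*(3/7) = -819 + 1452/7 = -4281/7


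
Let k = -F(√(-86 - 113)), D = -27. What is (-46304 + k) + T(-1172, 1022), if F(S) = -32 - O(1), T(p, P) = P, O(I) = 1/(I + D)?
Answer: -1176501/26 ≈ -45250.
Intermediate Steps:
O(I) = 1/(-27 + I) (O(I) = 1/(I - 27) = 1/(-27 + I))
F(S) = -831/26 (F(S) = -32 - 1/(-27 + 1) = -32 - 1/(-26) = -32 - 1*(-1/26) = -32 + 1/26 = -831/26)
k = 831/26 (k = -1*(-831/26) = 831/26 ≈ 31.962)
(-46304 + k) + T(-1172, 1022) = (-46304 + 831/26) + 1022 = -1203073/26 + 1022 = -1176501/26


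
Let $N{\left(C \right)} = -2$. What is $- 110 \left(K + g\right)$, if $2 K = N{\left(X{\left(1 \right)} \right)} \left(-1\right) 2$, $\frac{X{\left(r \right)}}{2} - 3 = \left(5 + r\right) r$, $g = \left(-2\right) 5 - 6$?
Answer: $1540$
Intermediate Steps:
$g = -16$ ($g = -10 - 6 = -16$)
$X{\left(r \right)} = 6 + 2 r \left(5 + r\right)$ ($X{\left(r \right)} = 6 + 2 \left(5 + r\right) r = 6 + 2 r \left(5 + r\right)$)
$K = 2$ ($K = \frac{\left(-2\right) \left(-1\right) 2}{2} = \frac{2 \cdot 2}{2} = \frac{1}{2} \cdot 4 = 2$)
$- 110 \left(K + g\right) = - 110 \left(2 - 16\right) = \left(-110\right) \left(-14\right) = 1540$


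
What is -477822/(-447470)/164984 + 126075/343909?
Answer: 4653850216026099/12694608107293160 ≈ 0.36660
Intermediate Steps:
-477822/(-447470)/164984 + 126075/343909 = -477822*(-1/447470)*(1/164984) + 126075*(1/343909) = (238911/223735)*(1/164984) + 126075/343909 = 238911/36912695240 + 126075/343909 = 4653850216026099/12694608107293160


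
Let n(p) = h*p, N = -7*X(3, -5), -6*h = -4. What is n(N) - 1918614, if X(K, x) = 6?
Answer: -1918642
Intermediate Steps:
h = ⅔ (h = -⅙*(-4) = ⅔ ≈ 0.66667)
N = -42 (N = -7*6 = -42)
n(p) = 2*p/3
n(N) - 1918614 = (⅔)*(-42) - 1918614 = -28 - 1918614 = -1918642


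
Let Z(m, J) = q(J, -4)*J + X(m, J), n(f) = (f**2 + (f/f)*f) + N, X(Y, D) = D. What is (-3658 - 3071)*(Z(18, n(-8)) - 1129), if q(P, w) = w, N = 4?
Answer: 8808261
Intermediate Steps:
n(f) = 4 + f + f**2 (n(f) = (f**2 + (f/f)*f) + 4 = (f**2 + 1*f) + 4 = (f**2 + f) + 4 = (f + f**2) + 4 = 4 + f + f**2)
Z(m, J) = -3*J (Z(m, J) = -4*J + J = -3*J)
(-3658 - 3071)*(Z(18, n(-8)) - 1129) = (-3658 - 3071)*(-3*(4 - 8 + (-8)**2) - 1129) = -6729*(-3*(4 - 8 + 64) - 1129) = -6729*(-3*60 - 1129) = -6729*(-180 - 1129) = -6729*(-1309) = 8808261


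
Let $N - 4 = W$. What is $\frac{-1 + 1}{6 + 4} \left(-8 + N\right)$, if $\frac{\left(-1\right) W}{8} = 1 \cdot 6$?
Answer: $0$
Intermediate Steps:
$W = -48$ ($W = - 8 \cdot 1 \cdot 6 = \left(-8\right) 6 = -48$)
$N = -44$ ($N = 4 - 48 = -44$)
$\frac{-1 + 1}{6 + 4} \left(-8 + N\right) = \frac{-1 + 1}{6 + 4} \left(-8 - 44\right) = \frac{0}{10} \left(-52\right) = 0 \cdot \frac{1}{10} \left(-52\right) = 0 \left(-52\right) = 0$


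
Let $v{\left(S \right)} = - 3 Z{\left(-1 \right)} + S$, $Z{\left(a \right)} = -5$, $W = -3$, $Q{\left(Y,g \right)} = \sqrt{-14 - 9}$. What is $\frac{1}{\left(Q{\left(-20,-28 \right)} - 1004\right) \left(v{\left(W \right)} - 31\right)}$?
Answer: $\frac{1004}{19152741} + \frac{i \sqrt{23}}{19152741} \approx 5.2421 \cdot 10^{-5} + 2.504 \cdot 10^{-7} i$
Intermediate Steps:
$Q{\left(Y,g \right)} = i \sqrt{23}$ ($Q{\left(Y,g \right)} = \sqrt{-23} = i \sqrt{23}$)
$v{\left(S \right)} = 15 + S$ ($v{\left(S \right)} = \left(-3\right) \left(-5\right) + S = 15 + S$)
$\frac{1}{\left(Q{\left(-20,-28 \right)} - 1004\right) \left(v{\left(W \right)} - 31\right)} = \frac{1}{\left(i \sqrt{23} - 1004\right) \left(\left(15 - 3\right) - 31\right)} = \frac{1}{\left(-1004 + i \sqrt{23}\right) \left(12 - 31\right)} = \frac{1}{\left(-1004 + i \sqrt{23}\right) \left(-19\right)} = \frac{1}{-1004 + i \sqrt{23}} \left(- \frac{1}{19}\right) = - \frac{1}{19 \left(-1004 + i \sqrt{23}\right)}$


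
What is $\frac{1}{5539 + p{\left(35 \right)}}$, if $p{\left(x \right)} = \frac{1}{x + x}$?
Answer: $\frac{70}{387731} \approx 0.00018054$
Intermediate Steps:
$p{\left(x \right)} = \frac{1}{2 x}$
$\frac{1}{5539 + p{\left(35 \right)}} = \frac{1}{5539 + \frac{1}{2 \cdot 35}} = \frac{1}{5539 + \frac{1}{2} \cdot \frac{1}{35}} = \frac{1}{5539 + \frac{1}{70}} = \frac{1}{\frac{387731}{70}} = \frac{70}{387731}$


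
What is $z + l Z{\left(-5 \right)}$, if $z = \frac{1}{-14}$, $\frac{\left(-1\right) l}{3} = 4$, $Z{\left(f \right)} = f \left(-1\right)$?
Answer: $- \frac{841}{14} \approx -60.071$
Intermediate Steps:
$Z{\left(f \right)} = - f$
$l = -12$ ($l = \left(-3\right) 4 = -12$)
$z = - \frac{1}{14} \approx -0.071429$
$z + l Z{\left(-5 \right)} = - \frac{1}{14} - 12 \left(\left(-1\right) \left(-5\right)\right) = - \frac{1}{14} - 60 = - \frac{841}{14}$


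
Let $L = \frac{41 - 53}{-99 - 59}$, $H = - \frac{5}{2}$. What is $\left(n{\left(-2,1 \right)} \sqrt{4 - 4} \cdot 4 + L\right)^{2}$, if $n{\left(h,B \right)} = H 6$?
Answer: $\frac{36}{6241} \approx 0.0057683$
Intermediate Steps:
$H = - \frac{5}{2}$ ($H = \left(-5\right) \frac{1}{2} = - \frac{5}{2} \approx -2.5$)
$n{\left(h,B \right)} = -15$ ($n{\left(h,B \right)} = \left(- \frac{5}{2}\right) 6 = -15$)
$L = \frac{6}{79}$ ($L = - \frac{12}{-158} = \left(-12\right) \left(- \frac{1}{158}\right) = \frac{6}{79} \approx 0.075949$)
$\left(n{\left(-2,1 \right)} \sqrt{4 - 4} \cdot 4 + L\right)^{2} = \left(- 15 \sqrt{4 - 4} \cdot 4 + \frac{6}{79}\right)^{2} = \left(- 15 \sqrt{0} \cdot 4 + \frac{6}{79}\right)^{2} = \left(\left(-15\right) 0 \cdot 4 + \frac{6}{79}\right)^{2} = \left(0 \cdot 4 + \frac{6}{79}\right)^{2} = \left(0 + \frac{6}{79}\right)^{2} = \left(\frac{6}{79}\right)^{2} = \frac{36}{6241}$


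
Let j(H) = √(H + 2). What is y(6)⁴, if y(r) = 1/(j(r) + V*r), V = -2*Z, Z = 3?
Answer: 1/(16*(18 - √2)⁴) ≈ 8.2592e-7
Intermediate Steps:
V = -6 (V = -2*3 = -6)
j(H) = √(2 + H)
y(r) = 1/(√(2 + r) - 6*r)
y(6)⁴ = (-1/(-√(2 + 6) + 6*6))⁴ = (-1/(-√8 + 36))⁴ = (-1/(-2*√2 + 36))⁴ = (-1/(36 - 2*√2))⁴ = (36 - 2*√2)⁻⁴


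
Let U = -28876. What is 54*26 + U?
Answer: -27472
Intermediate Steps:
54*26 + U = 54*26 - 28876 = 1404 - 28876 = -27472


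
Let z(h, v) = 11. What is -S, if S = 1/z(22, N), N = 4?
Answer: -1/11 ≈ -0.090909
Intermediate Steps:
S = 1/11 ≈ 0.090909
-S = -1*1/11 = -1/11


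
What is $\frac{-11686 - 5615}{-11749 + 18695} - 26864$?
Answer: $- \frac{186614645}{6946} \approx -26867.0$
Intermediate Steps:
$\frac{-11686 - 5615}{-11749 + 18695} - 26864 = - \frac{17301}{6946} - 26864 = - \frac{186614645}{6946}$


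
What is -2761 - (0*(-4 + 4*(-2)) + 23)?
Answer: -2784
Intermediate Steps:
-2761 - (0*(-4 + 4*(-2)) + 23) = -2761 - (0*(-4 - 8) + 23) = -2761 - (0*(-12) + 23) = -2761 - (0 + 23) = -2761 - 1*23 = -2761 - 23 = -2784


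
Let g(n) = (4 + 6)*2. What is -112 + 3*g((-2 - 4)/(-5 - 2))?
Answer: -52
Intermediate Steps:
g(n) = 20 (g(n) = 10*2 = 20)
-112 + 3*g((-2 - 4)/(-5 - 2)) = -112 + 3*20 = -112 + 60 = -52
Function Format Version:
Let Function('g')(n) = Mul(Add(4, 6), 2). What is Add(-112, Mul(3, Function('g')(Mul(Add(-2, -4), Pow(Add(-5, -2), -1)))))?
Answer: -52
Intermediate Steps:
Function('g')(n) = 20 (Function('g')(n) = Mul(10, 2) = 20)
Add(-112, Mul(3, Function('g')(Mul(Add(-2, -4), Pow(Add(-5, -2), -1))))) = Add(-112, Mul(3, 20)) = Add(-112, 60) = -52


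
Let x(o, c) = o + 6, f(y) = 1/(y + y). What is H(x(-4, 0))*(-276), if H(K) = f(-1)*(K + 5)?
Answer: 966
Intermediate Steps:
f(y) = 1/(2*y)
x(o, c) = 6 + o
H(K) = -5/2 - K/2 (H(K) = ((½)/(-1))*(K + 5) = ((½)*(-1))*(5 + K) = -(5 + K)/2 = -5/2 - K/2)
H(x(-4, 0))*(-276) = (-5/2 - (6 - 4)/2)*(-276) = (-5/2 - ½*2)*(-276) = (-5/2 - 1)*(-276) = -7/2*(-276) = 966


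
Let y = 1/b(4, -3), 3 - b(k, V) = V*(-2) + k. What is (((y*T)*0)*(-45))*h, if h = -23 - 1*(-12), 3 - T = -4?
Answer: 0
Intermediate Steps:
T = 7 (T = 3 - 1*(-4) = 3 + 4 = 7)
b(k, V) = 3 - k + 2*V (b(k, V) = 3 - (V*(-2) + k) = 3 - (-2*V + k) = 3 - (k - 2*V) = 3 + (-k + 2*V) = 3 - k + 2*V)
h = -11 (h = -23 + 12 = -11)
y = -⅐ (y = 1/(3 - 1*4 + 2*(-3)) = 1/(3 - 4 - 6) = 1/(-7) = -⅐ ≈ -0.14286)
(((y*T)*0)*(-45))*h = ((-⅐*7*0)*(-45))*(-11) = (-1*0*(-45))*(-11) = (0*(-45))*(-11) = 0*(-11) = 0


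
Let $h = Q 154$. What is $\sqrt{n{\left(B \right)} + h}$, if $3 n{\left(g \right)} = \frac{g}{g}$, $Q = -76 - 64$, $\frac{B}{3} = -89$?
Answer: $\frac{i \sqrt{194037}}{3} \approx 146.83 i$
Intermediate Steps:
$B = -267$ ($B = 3 \left(-89\right) = -267$)
$Q = -140$
$n{\left(g \right)} = \frac{1}{3}$ ($n{\left(g \right)} = \frac{g \frac{1}{g}}{3} = \frac{1}{3} \cdot 1 = \frac{1}{3}$)
$h = -21560$ ($h = \left(-140\right) 154 = -21560$)
$\sqrt{n{\left(B \right)} + h} = \sqrt{\frac{1}{3} - 21560} = \sqrt{- \frac{64679}{3}} = \frac{i \sqrt{194037}}{3}$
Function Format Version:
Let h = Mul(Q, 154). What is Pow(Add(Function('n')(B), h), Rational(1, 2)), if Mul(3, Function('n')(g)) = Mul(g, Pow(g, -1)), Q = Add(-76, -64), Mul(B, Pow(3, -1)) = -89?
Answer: Mul(Rational(1, 3), I, Pow(194037, Rational(1, 2))) ≈ Mul(146.83, I)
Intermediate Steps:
B = -267 (B = Mul(3, -89) = -267)
Q = -140
Function('n')(g) = Rational(1, 3) (Function('n')(g) = Mul(Rational(1, 3), Mul(g, Pow(g, -1))) = Mul(Rational(1, 3), 1) = Rational(1, 3))
h = -21560 (h = Mul(-140, 154) = -21560)
Pow(Add(Function('n')(B), h), Rational(1, 2)) = Pow(Add(Rational(1, 3), -21560), Rational(1, 2)) = Pow(Rational(-64679, 3), Rational(1, 2)) = Mul(Rational(1, 3), I, Pow(194037, Rational(1, 2)))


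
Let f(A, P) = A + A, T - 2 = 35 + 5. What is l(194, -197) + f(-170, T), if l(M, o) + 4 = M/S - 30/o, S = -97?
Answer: -68132/197 ≈ -345.85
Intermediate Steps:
l(M, o) = -4 - 30/o - M/97 (l(M, o) = -4 + (M/(-97) - 30/o) = -4 + (M*(-1/97) - 30/o) = -4 + (-M/97 - 30/o) = -4 + (-30/o - M/97) = -4 - 30/o - M/97)
T = 42 (T = 2 + (35 + 5) = 2 + 40 = 42)
f(A, P) = 2*A
l(194, -197) + f(-170, T) = (-4 - 30/(-197) - 1/97*194) + 2*(-170) = (-4 - 30*(-1/197) - 2) - 340 = (-4 + 30/197 - 2) - 340 = -1152/197 - 340 = -68132/197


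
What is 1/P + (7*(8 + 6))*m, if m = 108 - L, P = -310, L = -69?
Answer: 5377259/310 ≈ 17346.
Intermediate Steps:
m = 177 (m = 108 - 1*(-69) = 108 + 69 = 177)
1/P + (7*(8 + 6))*m = 1/(-310) + (7*(8 + 6))*177 = -1/310 + (7*14)*177 = -1/310 + 98*177 = -1/310 + 17346 = 5377259/310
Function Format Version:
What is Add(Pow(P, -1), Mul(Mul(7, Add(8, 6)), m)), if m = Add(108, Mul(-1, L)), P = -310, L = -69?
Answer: Rational(5377259, 310) ≈ 17346.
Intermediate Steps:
m = 177 (m = Add(108, Mul(-1, -69)) = Add(108, 69) = 177)
Add(Pow(P, -1), Mul(Mul(7, Add(8, 6)), m)) = Add(Pow(-310, -1), Mul(Mul(7, Add(8, 6)), 177)) = Add(Rational(-1, 310), Mul(Mul(7, 14), 177)) = Add(Rational(-1, 310), Mul(98, 177)) = Add(Rational(-1, 310), 17346) = Rational(5377259, 310)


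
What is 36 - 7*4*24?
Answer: -636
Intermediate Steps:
36 - 7*4*24 = 36 - 28*24 = 36 - 672 = -636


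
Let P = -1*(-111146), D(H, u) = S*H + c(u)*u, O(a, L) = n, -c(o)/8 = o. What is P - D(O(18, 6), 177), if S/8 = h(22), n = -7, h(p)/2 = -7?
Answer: 360994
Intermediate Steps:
h(p) = -14 (h(p) = 2*(-7) = -14)
c(o) = -8*o
O(a, L) = -7
S = -112 (S = 8*(-14) = -112)
D(H, u) = -112*H - 8*u**2 (D(H, u) = -112*H + (-8*u)*u = -112*H - 8*u**2)
P = 111146
P - D(O(18, 6), 177) = 111146 - (-112*(-7) - 8*177**2) = 111146 - (784 - 8*31329) = 111146 - (784 - 250632) = 111146 - 1*(-249848) = 111146 + 249848 = 360994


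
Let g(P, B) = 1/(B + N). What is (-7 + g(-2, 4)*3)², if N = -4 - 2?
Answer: 289/4 ≈ 72.250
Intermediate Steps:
N = -6
g(P, B) = 1/(-6 + B) (g(P, B) = 1/(B - 6) = 1/(-6 + B))
(-7 + g(-2, 4)*3)² = (-7 + 3/(-6 + 4))² = (-7 + 3/(-2))² = (-7 - ½*3)² = (-7 - 3/2)² = (-17/2)² = 289/4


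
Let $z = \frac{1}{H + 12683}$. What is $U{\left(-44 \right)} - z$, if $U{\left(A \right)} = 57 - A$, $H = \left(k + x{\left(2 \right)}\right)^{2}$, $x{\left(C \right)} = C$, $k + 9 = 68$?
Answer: $\frac{1656803}{16404} \approx 101.0$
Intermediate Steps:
$k = 59$ ($k = -9 + 68 = 59$)
$H = 3721$ ($H = \left(59 + 2\right)^{2} = 61^{2} = 3721$)
$z = \frac{1}{16404}$ ($z = \frac{1}{3721 + 12683} = \frac{1}{16404} \approx 6.0961 \cdot 10^{-5}$)
$U{\left(-44 \right)} - z = \left(57 - -44\right) - \frac{1}{16404} = \left(57 + 44\right) - \frac{1}{16404} = 101 - \frac{1}{16404} = \frac{1656803}{16404}$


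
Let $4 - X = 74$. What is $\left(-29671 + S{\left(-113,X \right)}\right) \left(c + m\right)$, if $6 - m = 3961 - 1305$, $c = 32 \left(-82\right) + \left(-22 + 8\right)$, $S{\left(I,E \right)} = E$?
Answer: $157270408$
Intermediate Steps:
$X = -70$ ($X = 4 - 74 = -70$)
$c = -2638$ ($c = -2624 - 14 = -2638$)
$m = -2650$ ($m = 6 - \left(3961 - 1305\right) = 6 - 2656 = -2650$)
$\left(-29671 + S{\left(-113,X \right)}\right) \left(c + m\right) = \left(-29671 - 70\right) \left(-2638 - 2650\right) = \left(-29741\right) \left(-5288\right) = 157270408$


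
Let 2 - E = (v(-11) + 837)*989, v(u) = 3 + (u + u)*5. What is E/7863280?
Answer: -45123/491455 ≈ -0.091815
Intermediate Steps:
v(u) = 3 + 10*u (v(u) = 3 + (2*u)*5 = 3 + 10*u)
E = -721968 (E = 2 - ((3 + 10*(-11)) + 837)*989 = 2 - ((3 - 110) + 837)*989 = 2 - (-107 + 837)*989 = 2 - 730*989 = 2 - 1*721970 = 2 - 721970 = -721968)
E/7863280 = -721968/7863280 = -721968*1/7863280 = -45123/491455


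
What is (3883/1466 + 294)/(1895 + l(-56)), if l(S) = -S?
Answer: 434887/2860166 ≈ 0.15205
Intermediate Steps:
(3883/1466 + 294)/(1895 + l(-56)) = (3883/1466 + 294)/(1895 - 1*(-56)) = (3883*(1/1466) + 294)/(1895 + 56) = (3883/1466 + 294)/1951 = (434887/1466)*(1/1951) = 434887/2860166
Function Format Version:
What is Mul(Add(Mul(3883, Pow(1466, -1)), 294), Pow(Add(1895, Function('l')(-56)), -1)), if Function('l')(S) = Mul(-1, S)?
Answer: Rational(434887, 2860166) ≈ 0.15205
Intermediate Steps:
Mul(Add(Mul(3883, Pow(1466, -1)), 294), Pow(Add(1895, Function('l')(-56)), -1)) = Mul(Add(Mul(3883, Pow(1466, -1)), 294), Pow(Add(1895, Mul(-1, -56)), -1)) = Mul(Add(Mul(3883, Rational(1, 1466)), 294), Pow(Add(1895, 56), -1)) = Mul(Add(Rational(3883, 1466), 294), Pow(1951, -1)) = Mul(Rational(434887, 1466), Rational(1, 1951)) = Rational(434887, 2860166)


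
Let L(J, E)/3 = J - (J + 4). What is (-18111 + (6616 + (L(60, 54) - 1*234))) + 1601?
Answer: -10140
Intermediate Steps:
L(J, E) = -12 (L(J, E) = 3*(J - (J + 4)) = 3*(J - (4 + J)) = 3*(J + (-4 - J)) = 3*(-4) = -12)
(-18111 + (6616 + (L(60, 54) - 1*234))) + 1601 = (-18111 + (6616 + (-12 - 1*234))) + 1601 = (-18111 + (6616 + (-12 - 234))) + 1601 = (-18111 + (6616 - 246)) + 1601 = (-18111 + 6370) + 1601 = -11741 + 1601 = -10140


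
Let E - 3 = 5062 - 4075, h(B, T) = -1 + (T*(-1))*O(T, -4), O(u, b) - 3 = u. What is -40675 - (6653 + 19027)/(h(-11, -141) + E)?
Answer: -751200895/18469 ≈ -40674.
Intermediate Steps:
O(u, b) = 3 + u
h(B, T) = -1 - T*(3 + T) (h(B, T) = -1 + (T*(-1))*(3 + T) = -1 + (-T)*(3 + T) = -1 - T*(3 + T))
E = 990 (E = 3 + (5062 - 4075) = 3 + 987 = 990)
-40675 - (6653 + 19027)/(h(-11, -141) + E) = -40675 - (6653 + 19027)/((-1 - 1*(-141)*(3 - 141)) + 990) = -40675 - 25680/((-1 - 1*(-141)*(-138)) + 990) = -40675 - 25680/((-1 - 19458) + 990) = -40675 - 25680/(-19459 + 990) = -40675 - 25680/(-18469) = -40675 - 25680*(-1)/18469 = -40675 - 1*(-25680/18469) = -40675 + 25680/18469 = -751200895/18469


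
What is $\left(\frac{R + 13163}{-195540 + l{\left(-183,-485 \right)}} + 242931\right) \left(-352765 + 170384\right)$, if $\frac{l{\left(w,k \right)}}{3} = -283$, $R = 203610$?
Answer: $- \frac{8701171245578066}{196389} \approx -4.4306 \cdot 10^{10}$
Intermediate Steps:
$l{\left(w,k \right)} = -849$ ($l{\left(w,k \right)} = 3 \left(-283\right) = -849$)
$\left(\frac{R + 13163}{-195540 + l{\left(-183,-485 \right)}} + 242931\right) \left(-352765 + 170384\right) = \left(\frac{203610 + 13163}{-195540 - 849} + 242931\right) \left(-352765 + 170384\right) = \left(\frac{216773}{-196389} + 242931\right) \left(-182381\right) = \left(216773 \left(- \frac{1}{196389}\right) + 242931\right) \left(-182381\right) = \left(- \frac{216773}{196389} + 242931\right) \left(-182381\right) = \frac{47708759386}{196389} \left(-182381\right) = - \frac{8701171245578066}{196389}$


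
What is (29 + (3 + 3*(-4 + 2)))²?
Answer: 676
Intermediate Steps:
(29 + (3 + 3*(-4 + 2)))² = (29 + (3 + 3*(-2)))² = (29 + (3 - 6))² = (29 - 3)² = 26² = 676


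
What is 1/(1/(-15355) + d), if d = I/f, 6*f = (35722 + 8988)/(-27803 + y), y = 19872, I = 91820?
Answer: -68652205/6709131585931 ≈ -1.0233e-5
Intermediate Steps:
f = -22355/23793 (f = ((35722 + 8988)/(-27803 + 19872))/6 = (44710/(-7931))/6 = (44710*(-1/7931))/6 = (1/6)*(-44710/7931) = -22355/23793 ≈ -0.93956)
d = -436934652/4471 (d = 91820/(-22355/23793) = 91820*(-23793/22355) = -436934652/4471 ≈ -97726.)
1/(1/(-15355) + d) = 1/(1/(-15355) - 436934652/4471) = 1/(-1/15355 - 436934652/4471) = 1/(-6709131585931/68652205) = -68652205/6709131585931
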